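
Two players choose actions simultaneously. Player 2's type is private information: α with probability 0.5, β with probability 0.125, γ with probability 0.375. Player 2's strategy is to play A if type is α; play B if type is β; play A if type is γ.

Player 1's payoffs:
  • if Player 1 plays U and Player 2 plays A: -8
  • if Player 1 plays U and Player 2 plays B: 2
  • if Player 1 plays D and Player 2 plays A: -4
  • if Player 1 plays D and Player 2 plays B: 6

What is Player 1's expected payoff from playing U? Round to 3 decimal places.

Take the expectation over Player 2's type, weighting each type's action by its prior probability.
E[U] = 0.5·(-8) + 0.125·2 + 0.375·(-8) = (-4) + 0.25 + (-3) = -6.75

-6.750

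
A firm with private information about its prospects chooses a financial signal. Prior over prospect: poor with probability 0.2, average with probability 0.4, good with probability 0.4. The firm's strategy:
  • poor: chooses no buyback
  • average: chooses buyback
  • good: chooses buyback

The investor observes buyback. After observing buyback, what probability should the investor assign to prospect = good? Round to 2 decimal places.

0.50

P(buyback) = 0.2·0 + 0.4·1 + 0.4·1 = 0.8
P(good | buyback) = (0.4·1) / 0.8 = 0.4 / 0.8 = 0.5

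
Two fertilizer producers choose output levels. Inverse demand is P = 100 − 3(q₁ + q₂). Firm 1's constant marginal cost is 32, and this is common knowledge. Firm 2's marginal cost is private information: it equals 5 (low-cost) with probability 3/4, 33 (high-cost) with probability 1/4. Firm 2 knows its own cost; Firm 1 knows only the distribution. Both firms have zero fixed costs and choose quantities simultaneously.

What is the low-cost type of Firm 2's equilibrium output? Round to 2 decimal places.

Type-c best response for Firm 2: q₂(c) = (100 − c)/6 − q₁/2.
Firm 1 maximizes expected profit; its first-order condition is 100 − 6q₁ − 3E[q₂] − 32 = 0.
Substituting E[q₂] and solving: E[c₂] = 12, so q₁ = (100 − 2·32 + 12)/9 = 5.33333.
q₂(low-cost) = (100 − 5 − 3·5.33333)/6 = 13.1667.

13.17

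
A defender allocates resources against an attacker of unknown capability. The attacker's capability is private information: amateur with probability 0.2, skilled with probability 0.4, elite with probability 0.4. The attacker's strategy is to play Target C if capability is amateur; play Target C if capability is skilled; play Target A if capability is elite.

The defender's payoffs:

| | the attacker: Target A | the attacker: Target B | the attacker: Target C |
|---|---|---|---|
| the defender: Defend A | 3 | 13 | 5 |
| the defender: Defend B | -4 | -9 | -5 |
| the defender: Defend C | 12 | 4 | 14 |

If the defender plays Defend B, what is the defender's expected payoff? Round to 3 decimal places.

-4.600

E[Defend B] = 0.2·(-5) + 0.4·(-5) + 0.4·(-4) = (-1) + (-2) + (-1.6) = -4.6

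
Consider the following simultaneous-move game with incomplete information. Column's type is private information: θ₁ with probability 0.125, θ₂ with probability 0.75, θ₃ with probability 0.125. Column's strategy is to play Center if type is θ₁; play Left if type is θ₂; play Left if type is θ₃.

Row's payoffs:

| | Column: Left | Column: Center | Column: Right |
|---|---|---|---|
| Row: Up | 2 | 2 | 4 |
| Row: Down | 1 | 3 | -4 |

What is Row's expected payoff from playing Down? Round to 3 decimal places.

E[Down] = 0.125·3 + 0.75·1 + 0.125·1 = 0.375 + 0.75 + 0.125 = 1.25

1.250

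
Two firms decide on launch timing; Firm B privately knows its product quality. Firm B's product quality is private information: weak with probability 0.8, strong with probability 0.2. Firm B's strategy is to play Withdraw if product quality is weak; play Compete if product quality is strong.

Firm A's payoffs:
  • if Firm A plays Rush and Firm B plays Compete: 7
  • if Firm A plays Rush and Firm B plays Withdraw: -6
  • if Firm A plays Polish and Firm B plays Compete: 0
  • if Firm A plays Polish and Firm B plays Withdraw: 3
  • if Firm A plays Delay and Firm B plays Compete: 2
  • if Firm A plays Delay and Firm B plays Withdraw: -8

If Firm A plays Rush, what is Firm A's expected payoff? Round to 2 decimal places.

-3.40

E[Rush] = 0.8·(-6) + 0.2·7 = (-4.8) + 1.4 = -3.4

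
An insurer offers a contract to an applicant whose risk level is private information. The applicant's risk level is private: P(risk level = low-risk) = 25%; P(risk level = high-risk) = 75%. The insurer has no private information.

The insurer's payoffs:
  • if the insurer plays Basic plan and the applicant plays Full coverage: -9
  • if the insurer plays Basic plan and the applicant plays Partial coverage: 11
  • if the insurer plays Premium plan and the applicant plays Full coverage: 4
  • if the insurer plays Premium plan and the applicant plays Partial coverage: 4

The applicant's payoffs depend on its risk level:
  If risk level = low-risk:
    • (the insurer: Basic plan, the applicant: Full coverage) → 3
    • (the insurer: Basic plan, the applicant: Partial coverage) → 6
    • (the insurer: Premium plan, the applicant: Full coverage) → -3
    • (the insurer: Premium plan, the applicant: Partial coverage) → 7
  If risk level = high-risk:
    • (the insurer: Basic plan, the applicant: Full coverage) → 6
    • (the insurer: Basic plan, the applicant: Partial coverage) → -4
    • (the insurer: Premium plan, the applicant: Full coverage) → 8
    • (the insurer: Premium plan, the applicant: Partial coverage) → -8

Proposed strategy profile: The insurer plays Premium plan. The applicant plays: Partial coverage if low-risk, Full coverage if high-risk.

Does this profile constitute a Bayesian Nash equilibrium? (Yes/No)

Yes

A profile is a BNE iff every type of every player is best-responding given beliefs about the other side.
The insurer plays Premium plan: E[Premium plan] = 0.25·(4) + 0.75·(4) = 4; E[Basic plan] = -4. Best-responding. ✓
The applicant (risk level low-risk), facing Premium plan: Full coverage gives -3, Partial coverage gives 7. Proposed Partial coverage is best. ✓
The applicant (risk level high-risk), facing Premium plan: Full coverage gives 8, Partial coverage gives -8. Proposed Full coverage is best. ✓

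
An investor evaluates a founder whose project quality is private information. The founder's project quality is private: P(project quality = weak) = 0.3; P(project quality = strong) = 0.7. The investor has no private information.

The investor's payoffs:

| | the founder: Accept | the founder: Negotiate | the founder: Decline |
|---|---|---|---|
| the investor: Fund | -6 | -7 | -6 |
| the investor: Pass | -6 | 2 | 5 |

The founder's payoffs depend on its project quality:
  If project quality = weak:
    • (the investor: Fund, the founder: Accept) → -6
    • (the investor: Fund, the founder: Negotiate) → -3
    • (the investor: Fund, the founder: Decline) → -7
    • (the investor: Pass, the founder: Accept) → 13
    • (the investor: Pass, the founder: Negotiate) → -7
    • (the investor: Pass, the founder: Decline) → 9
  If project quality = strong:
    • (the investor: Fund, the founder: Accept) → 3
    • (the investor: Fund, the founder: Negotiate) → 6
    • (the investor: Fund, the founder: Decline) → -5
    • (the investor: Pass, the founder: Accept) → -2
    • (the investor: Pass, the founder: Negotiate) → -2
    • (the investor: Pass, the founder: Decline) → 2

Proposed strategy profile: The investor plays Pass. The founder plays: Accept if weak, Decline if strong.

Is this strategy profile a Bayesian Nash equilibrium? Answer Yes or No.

The investor plays Pass: E[Pass] = 0.3·(-6) + 0.7·(5) = 1.7; E[Fund] = -6. Best-responding. ✓
The founder (project quality weak), facing Pass: Accept gives 13, Negotiate gives -7, Decline gives 9. Proposed Accept is best. ✓
The founder (project quality strong), facing Pass: Accept gives -2, Negotiate gives -2, Decline gives 2. Proposed Decline is best. ✓

Yes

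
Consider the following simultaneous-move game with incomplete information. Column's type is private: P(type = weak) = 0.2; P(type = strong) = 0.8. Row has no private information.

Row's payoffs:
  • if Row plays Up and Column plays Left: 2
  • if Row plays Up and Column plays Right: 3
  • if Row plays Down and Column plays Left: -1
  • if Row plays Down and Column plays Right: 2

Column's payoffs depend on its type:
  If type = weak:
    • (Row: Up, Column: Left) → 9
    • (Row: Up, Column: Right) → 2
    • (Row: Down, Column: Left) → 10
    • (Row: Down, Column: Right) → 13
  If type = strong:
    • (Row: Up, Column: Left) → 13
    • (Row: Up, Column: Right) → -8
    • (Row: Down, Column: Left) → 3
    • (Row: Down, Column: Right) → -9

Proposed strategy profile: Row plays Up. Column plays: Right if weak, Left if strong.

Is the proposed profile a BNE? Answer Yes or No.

A profile is a BNE iff every type of every player is best-responding given beliefs about the other side.
Row plays Up: E[Up] = 0.2·(3) + 0.8·(2) = 2.2; E[Down] = -0.4. Best-responding. ✓
Column (type weak), facing Up: Left gives 9, Right gives 2. Proposed Right is not best — profitable deviation exists. ✗
Column (type strong), facing Up: Left gives 13, Right gives -8. Proposed Left is best. ✓

No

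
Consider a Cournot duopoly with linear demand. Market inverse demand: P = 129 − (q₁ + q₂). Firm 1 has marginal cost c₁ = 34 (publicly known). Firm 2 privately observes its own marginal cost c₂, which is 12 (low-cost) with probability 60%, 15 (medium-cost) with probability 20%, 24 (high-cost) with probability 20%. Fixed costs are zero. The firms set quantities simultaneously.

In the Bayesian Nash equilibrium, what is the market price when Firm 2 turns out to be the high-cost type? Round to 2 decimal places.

Each type of Firm 2 best-responds to q₁; Firm 1 best-responds to the expected q₂ over Firm 2's types.
Firm 2 with cost c maximizes (129 − (q₁+q₂) − c)·q₂, giving q₂(c) = (129 − c − q₁)/2.
E[c₂] = 0.6·12 + 0.2·15 + 0.2·24 = 15
Firm 1's FOC against E[q₂] yields q₁ = (129 − 2·34 + E[c₂])/3 = (129 − 68 + 15)/3 = 25.3333.
q₂(high-cost) = 39.8333, so P = 129 − (25.3333 + 39.8333) = 63.8333.

63.83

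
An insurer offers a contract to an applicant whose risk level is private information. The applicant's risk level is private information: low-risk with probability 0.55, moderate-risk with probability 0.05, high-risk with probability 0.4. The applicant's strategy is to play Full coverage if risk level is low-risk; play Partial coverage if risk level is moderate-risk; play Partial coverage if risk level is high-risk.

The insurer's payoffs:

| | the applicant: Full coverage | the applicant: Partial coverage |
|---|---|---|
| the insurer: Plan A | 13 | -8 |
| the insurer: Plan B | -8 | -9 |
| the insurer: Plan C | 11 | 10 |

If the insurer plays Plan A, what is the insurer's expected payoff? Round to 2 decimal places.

3.55

E[Plan A] = 0.55·13 + 0.05·(-8) + 0.4·(-8) = 7.15 + (-0.4) + (-3.2) = 3.55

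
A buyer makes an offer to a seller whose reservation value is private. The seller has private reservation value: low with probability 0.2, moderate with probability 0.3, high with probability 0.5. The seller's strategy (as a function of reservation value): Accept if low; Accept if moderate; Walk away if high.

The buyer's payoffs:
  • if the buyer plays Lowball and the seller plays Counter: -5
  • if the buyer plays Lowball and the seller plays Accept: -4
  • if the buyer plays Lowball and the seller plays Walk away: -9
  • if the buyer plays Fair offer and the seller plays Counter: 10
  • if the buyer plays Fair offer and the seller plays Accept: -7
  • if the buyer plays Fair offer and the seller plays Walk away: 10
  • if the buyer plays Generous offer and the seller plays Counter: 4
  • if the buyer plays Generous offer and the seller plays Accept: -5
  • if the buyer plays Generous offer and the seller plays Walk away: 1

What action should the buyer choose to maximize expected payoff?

E[Lowball] = 0.2·(-4) + 0.3·(-4) + 0.5·(-9) = -6.5
E[Fair offer] = 0.2·(-7) + 0.3·(-7) + 0.5·(10) = 1.5
E[Generous offer] = 0.2·(-5) + 0.3·(-5) + 0.5·(1) = -2
Best response: Fair offer (1.5 is the largest).

Fair offer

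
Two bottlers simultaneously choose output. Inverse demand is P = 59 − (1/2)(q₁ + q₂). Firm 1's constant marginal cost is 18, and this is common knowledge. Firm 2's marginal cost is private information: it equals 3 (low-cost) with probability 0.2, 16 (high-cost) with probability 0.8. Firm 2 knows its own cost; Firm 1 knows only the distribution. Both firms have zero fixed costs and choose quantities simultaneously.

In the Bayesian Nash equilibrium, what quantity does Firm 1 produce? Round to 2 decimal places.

Firm 2 with cost c maximizes (59 − (1/2)(q₁+q₂) − c)·q₂, giving q₂(c) = (59 − c − (1/2)q₁).
E[c₂] = 0.2·3 + 0.8·16 = 13.4
Firm 1's FOC against E[q₂] yields q₁ = (59 − 2·18 + E[c₂])/(3/2) = (59 − 36 + 13.4)/(3/2) = 24.2667.

24.27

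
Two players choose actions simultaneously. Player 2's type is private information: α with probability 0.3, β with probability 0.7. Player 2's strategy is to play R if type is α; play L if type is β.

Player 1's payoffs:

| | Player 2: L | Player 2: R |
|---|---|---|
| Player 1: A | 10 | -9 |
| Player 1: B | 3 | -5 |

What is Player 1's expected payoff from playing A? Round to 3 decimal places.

4.300

E[A] = 0.3·(-9) + 0.7·10 = (-2.7) + 7 = 4.3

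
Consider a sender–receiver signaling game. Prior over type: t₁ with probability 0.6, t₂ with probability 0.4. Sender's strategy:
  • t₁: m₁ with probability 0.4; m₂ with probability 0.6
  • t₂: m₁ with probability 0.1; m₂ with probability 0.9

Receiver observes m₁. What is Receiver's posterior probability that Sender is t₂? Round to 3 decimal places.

P(m₁) = 0.6·0.4 + 0.4·0.1 = 0.28
P(t₂ | m₁) = (0.4·0.1) / 0.28 = 0.04 / 0.28 = 0.142857

0.143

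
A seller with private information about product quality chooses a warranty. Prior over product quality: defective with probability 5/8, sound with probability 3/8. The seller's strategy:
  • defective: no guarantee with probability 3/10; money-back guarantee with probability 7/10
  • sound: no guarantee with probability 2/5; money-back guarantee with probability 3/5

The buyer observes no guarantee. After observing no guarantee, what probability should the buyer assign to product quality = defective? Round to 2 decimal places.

0.56

P(no guarantee) = (5/8)·(3/10) + (3/8)·(2/5) = 27/80
P(defective | no guarantee) = ((5/8)·(3/10)) / (27/80) = (3/16) / (27/80) = 5/9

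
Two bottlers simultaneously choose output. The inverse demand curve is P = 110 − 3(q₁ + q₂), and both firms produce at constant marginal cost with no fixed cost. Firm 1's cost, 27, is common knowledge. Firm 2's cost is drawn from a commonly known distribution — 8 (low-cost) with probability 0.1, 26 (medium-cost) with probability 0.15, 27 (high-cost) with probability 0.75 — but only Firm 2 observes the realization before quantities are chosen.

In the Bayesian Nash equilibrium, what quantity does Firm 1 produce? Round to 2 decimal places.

8.99

Firm 2 with cost c maximizes (110 − 3(q₁+q₂) − c)·q₂, giving q₂(c) = (110 − c − 3q₁)/6.
E[c₂] = 0.1·8 + 0.15·26 + 0.75·27 = 24.95
Firm 1's FOC against E[q₂] yields q₁ = (110 − 2·27 + E[c₂])/9 = (110 − 54 + 24.95)/9 = 8.99444.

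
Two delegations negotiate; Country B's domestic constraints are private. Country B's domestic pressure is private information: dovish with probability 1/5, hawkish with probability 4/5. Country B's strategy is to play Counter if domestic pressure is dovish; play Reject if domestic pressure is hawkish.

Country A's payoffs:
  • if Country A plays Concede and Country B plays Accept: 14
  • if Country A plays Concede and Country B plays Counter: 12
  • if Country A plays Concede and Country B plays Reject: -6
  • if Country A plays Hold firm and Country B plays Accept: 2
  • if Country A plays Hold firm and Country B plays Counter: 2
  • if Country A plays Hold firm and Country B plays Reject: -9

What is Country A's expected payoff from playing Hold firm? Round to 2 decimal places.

Take the expectation over Country B's domestic pressure, weighting each type's action by its prior probability.
E[Hold firm] = 1/5·2 + 4/5·(-9) = 2/5 + (-36/5) = -34/5

-6.80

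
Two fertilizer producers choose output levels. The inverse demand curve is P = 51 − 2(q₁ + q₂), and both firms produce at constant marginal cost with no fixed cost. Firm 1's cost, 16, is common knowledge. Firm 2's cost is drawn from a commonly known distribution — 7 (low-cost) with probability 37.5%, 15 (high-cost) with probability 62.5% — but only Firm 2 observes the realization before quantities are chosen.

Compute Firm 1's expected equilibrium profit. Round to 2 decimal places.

Each type of Firm 2 best-responds to q₁; Firm 1 best-responds to the expected q₂ over Firm 2's types.
Firm 2 with cost c maximizes (51 − 2(q₁+q₂) − c)·q₂, giving q₂(c) = (51 − c − 2q₁)/4.
E[c₂] = 0.375·7 + 0.625·15 = 12
Firm 1's FOC against E[q₂] yields q₁ = (51 − 2·16 + E[c₂])/6 = (51 − 32 + 12)/6 = 5.16667.
E[P] = 51 − 2·(q₁ + E[q₂]) = 26.3333; Firm 1's expected profit = (E[P] − 16)·q₁ = (26.3333 − 16)·5.16667 = 53.3889.

53.39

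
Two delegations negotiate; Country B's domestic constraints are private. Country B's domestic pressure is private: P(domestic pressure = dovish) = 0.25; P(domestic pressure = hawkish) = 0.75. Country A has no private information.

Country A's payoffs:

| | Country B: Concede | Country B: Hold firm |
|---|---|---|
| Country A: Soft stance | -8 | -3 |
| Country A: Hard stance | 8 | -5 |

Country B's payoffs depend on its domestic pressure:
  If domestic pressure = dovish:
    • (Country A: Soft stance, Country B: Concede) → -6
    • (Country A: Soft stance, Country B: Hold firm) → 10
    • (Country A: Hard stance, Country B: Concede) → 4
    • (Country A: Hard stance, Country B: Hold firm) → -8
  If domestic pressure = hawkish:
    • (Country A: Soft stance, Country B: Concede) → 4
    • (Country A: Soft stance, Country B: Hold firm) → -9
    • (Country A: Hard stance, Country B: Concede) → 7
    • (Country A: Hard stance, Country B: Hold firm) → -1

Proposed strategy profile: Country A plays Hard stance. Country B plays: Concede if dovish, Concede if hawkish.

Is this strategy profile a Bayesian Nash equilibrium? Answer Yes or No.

Country A plays Hard stance: E[Hard stance] = 0.25·(8) + 0.75·(8) = 8; E[Soft stance] = -8. Best-responding. ✓
Country B (domestic pressure dovish), facing Hard stance: Concede gives 4, Hold firm gives -8. Proposed Concede is best. ✓
Country B (domestic pressure hawkish), facing Hard stance: Concede gives 7, Hold firm gives -1. Proposed Concede is best. ✓

Yes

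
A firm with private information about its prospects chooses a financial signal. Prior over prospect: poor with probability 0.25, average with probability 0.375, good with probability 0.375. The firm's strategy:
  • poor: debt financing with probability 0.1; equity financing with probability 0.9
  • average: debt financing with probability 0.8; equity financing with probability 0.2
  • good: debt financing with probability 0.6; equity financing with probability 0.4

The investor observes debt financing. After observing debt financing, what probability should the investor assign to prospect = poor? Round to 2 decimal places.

0.05

Apply Bayes' rule using the sender's strategy as the likelihood.
P(debt financing) = 0.25·0.1 + 0.375·0.8 + 0.375·0.6 = 0.55
P(poor | debt financing) = (0.25·0.1) / 0.55 = 0.025 / 0.55 = 0.0454545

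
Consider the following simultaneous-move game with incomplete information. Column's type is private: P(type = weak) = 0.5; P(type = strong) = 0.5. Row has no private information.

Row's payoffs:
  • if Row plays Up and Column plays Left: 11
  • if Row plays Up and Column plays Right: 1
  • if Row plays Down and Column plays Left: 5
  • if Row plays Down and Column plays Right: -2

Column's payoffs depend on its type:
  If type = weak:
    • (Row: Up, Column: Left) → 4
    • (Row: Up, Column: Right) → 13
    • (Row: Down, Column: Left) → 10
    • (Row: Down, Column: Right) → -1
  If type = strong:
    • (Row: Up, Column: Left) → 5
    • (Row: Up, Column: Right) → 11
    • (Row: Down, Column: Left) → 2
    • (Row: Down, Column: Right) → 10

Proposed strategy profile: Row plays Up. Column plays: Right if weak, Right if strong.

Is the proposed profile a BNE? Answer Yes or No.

Yes

A profile is a BNE iff every type of every player is best-responding given beliefs about the other side.
Row plays Up: E[Up] = 0.5·(1) + 0.5·(1) = 1; E[Down] = -2. Best-responding. ✓
Column (type weak), facing Up: Left gives 4, Right gives 13. Proposed Right is best. ✓
Column (type strong), facing Up: Left gives 5, Right gives 11. Proposed Right is best. ✓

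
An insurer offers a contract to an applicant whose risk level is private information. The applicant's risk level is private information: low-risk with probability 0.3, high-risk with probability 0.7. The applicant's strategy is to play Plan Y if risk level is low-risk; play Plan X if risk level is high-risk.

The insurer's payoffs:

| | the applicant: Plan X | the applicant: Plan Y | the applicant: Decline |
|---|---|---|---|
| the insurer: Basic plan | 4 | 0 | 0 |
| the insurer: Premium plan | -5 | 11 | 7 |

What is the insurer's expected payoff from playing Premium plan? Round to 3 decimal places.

-0.200

E[Premium plan] = 0.3·11 + 0.7·(-5) = 3.3 + (-3.5) = -0.2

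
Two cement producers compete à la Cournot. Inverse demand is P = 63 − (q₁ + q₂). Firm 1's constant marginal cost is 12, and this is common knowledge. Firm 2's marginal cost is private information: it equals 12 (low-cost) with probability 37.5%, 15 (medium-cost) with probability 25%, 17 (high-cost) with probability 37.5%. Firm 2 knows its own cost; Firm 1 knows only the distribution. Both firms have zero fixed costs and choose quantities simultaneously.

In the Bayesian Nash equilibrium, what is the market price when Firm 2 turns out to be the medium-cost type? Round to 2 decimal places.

Type-c best response for Firm 2: q₂(c) = (63 − c)/2 − q₁/2.
Firm 1 maximizes expected profit; its first-order condition is 63 − 2q₁ − E[q₂] − 12 = 0.
Substituting E[q₂] and solving: E[c₂] = 14.625, so q₁ = (63 − 2·12 + 14.625)/3 = 17.875.
q₂(medium-cost) = 15.0625, so P = 63 − (17.875 + 15.0625) = 30.0625.

30.06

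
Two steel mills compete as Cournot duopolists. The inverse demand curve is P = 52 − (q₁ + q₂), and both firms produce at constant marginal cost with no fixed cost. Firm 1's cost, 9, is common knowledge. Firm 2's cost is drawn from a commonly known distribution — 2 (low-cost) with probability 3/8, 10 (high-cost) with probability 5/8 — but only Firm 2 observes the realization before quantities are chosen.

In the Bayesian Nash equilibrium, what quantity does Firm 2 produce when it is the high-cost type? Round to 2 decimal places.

14.17

Firm 2 with cost c maximizes (52 − (q₁+q₂) − c)·q₂, giving q₂(c) = (52 − c − q₁)/2.
E[c₂] = 3/8·2 + 5/8·10 = 7
Firm 1's FOC against E[q₂] yields q₁ = (52 − 2·9 + E[c₂])/3 = (52 − 18 + 7)/3 = 13.6667.
q₂(high-cost) = (52 − 10 − 13.6667)/2 = 14.1667.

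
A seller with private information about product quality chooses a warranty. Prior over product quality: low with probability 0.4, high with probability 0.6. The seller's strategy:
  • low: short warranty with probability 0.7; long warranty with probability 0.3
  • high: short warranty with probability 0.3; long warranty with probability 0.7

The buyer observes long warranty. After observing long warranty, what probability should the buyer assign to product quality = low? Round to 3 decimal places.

0.222

P(long warranty) = 0.4·0.3 + 0.6·0.7 = 0.54
P(low | long warranty) = (0.4·0.3) / 0.54 = 0.12 / 0.54 = 0.222222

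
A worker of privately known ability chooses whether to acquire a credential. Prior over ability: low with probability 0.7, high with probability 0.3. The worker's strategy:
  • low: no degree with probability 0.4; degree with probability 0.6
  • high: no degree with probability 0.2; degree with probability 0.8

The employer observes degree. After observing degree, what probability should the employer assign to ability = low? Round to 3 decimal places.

0.636

P(degree) = 0.7·0.6 + 0.3·0.8 = 0.66
P(low | degree) = (0.7·0.6) / 0.66 = 0.42 / 0.66 = 0.636364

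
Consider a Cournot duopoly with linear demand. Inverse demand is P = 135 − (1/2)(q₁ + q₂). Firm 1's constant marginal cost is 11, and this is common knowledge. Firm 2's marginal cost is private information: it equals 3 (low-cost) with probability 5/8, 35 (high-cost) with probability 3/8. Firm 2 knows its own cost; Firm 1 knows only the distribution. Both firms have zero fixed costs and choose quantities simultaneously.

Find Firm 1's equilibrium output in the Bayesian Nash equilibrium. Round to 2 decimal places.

85.33

Firm 2 with cost c maximizes (135 − (1/2)(q₁+q₂) − c)·q₂, giving q₂(c) = (135 − c − (1/2)q₁).
E[c₂] = 5/8·3 + 3/8·35 = 15
Firm 1's FOC against E[q₂] yields q₁ = (135 − 2·11 + E[c₂])/(3/2) = (135 − 22 + 15)/(3/2) = 85.3333.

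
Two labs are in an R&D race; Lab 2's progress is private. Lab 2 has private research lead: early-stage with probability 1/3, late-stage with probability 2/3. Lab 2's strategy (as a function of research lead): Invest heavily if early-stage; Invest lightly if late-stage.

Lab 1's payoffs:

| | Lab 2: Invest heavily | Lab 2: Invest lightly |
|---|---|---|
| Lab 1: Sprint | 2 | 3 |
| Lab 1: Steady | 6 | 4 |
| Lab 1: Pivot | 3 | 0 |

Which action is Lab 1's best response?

Steady

Compute Lab 1's expected payoff for each action, taking the expectation over Lab 2's type.
E[Sprint] = 1/3·(2) + 2/3·(3) = 8/3
E[Steady] = 1/3·(6) + 2/3·(4) = 14/3
E[Pivot] = 1/3·(3) + 2/3·(0) = 1
Best response: Steady (14/3 is the largest).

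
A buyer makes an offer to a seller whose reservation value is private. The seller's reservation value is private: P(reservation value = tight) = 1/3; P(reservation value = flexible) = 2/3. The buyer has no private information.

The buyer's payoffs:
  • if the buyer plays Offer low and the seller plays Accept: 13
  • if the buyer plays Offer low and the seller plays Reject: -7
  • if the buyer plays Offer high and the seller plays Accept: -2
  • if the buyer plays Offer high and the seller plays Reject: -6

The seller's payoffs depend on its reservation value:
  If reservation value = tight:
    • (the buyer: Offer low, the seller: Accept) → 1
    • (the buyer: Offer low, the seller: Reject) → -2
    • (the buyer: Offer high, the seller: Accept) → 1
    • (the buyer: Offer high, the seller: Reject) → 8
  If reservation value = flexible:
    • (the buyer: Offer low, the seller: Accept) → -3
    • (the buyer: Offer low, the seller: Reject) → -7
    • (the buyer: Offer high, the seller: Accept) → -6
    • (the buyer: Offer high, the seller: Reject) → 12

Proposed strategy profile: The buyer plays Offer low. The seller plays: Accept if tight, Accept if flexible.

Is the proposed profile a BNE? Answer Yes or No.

The buyer plays Offer low: E[Offer low] = 1/3·(13) + 2/3·(13) = 13; E[Offer high] = -2. Best-responding. ✓
The seller (reservation value tight), facing Offer low: Accept gives 1, Reject gives -2. Proposed Accept is best. ✓
The seller (reservation value flexible), facing Offer low: Accept gives -3, Reject gives -7. Proposed Accept is best. ✓

Yes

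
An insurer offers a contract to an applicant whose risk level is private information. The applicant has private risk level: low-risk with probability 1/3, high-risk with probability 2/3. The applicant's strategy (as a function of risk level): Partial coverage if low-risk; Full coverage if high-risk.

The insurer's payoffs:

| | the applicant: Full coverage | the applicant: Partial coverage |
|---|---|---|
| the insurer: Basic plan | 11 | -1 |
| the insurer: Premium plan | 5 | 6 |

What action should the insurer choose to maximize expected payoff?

E[Basic plan] = 1/3·(-1) + 2/3·(11) = 7
E[Premium plan] = 1/3·(6) + 2/3·(5) = 16/3
Best response: Basic plan (7 is the largest).

Basic plan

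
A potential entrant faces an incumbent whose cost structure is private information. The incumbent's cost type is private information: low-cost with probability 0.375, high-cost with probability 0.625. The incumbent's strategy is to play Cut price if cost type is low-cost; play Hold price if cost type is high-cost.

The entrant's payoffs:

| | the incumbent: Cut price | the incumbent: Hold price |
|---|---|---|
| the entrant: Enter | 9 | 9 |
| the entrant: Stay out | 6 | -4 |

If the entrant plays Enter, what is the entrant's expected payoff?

E[Enter] = 0.375·9 + 0.625·9 = 3.375 + 5.625 = 9

9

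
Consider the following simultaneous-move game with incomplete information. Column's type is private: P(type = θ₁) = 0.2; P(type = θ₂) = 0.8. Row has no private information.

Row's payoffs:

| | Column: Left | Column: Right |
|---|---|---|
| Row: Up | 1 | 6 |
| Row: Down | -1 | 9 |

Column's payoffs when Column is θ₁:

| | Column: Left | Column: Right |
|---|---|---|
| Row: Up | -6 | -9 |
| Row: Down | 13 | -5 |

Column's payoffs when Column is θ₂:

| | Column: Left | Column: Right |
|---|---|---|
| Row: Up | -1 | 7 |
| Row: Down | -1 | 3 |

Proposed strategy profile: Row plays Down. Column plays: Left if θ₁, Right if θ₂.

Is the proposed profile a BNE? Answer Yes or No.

Yes

Row plays Down: E[Down] = 0.2·(-1) + 0.8·(9) = 7; E[Up] = 5. Best-responding. ✓
Column (type θ₁), facing Down: Left gives 13, Right gives -5. Proposed Left is best. ✓
Column (type θ₂), facing Down: Left gives -1, Right gives 3. Proposed Right is best. ✓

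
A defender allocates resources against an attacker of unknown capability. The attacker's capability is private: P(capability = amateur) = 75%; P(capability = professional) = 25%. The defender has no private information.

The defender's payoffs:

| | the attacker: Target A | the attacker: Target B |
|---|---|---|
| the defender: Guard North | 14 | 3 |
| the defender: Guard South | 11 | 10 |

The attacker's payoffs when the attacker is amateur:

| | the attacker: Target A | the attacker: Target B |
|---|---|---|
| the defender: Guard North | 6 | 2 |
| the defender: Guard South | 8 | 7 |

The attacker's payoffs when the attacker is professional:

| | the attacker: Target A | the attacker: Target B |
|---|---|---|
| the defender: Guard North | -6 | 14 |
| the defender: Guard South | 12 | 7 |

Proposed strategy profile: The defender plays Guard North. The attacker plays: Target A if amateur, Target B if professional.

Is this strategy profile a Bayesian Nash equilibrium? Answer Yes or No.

The defender plays Guard North: E[Guard North] = 0.75·(14) + 0.25·(3) = 11.25; E[Guard South] = 10.75. Best-responding. ✓
The attacker (capability amateur), facing Guard North: Target A gives 6, Target B gives 2. Proposed Target A is best. ✓
The attacker (capability professional), facing Guard North: Target A gives -6, Target B gives 14. Proposed Target B is best. ✓

Yes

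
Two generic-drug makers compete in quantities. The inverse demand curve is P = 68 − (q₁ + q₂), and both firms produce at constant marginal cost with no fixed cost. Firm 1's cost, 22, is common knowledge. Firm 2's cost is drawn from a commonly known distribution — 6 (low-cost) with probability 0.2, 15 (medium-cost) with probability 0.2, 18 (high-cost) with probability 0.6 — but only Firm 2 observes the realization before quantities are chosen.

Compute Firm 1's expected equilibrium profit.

169

Firm 2 with cost c maximizes (68 − (q₁+q₂) − c)·q₂, giving q₂(c) = (68 − c − q₁)/2.
E[c₂] = 0.2·6 + 0.2·15 + 0.6·18 = 15
Firm 1's FOC against E[q₂] yields q₁ = (68 − 2·22 + E[c₂])/3 = (68 − 44 + 15)/3 = 13.
E[P] = 68 − (q₁ + E[q₂]) = 35; Firm 1's expected profit = (E[P] − 22)·q₁ = (35 − 22)·13 = 169.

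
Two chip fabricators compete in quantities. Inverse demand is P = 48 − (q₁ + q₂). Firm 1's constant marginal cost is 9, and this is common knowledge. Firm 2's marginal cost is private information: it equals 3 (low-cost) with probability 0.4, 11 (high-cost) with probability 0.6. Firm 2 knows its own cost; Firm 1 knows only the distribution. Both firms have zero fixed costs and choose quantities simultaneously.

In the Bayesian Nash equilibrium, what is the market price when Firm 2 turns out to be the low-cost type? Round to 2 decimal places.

Each type of Firm 2 best-responds to q₁; Firm 1 best-responds to the expected q₂ over Firm 2's types.
Firm 2 with cost c maximizes (48 − (q₁+q₂) − c)·q₂, giving q₂(c) = (48 − c − q₁)/2.
E[c₂] = 0.4·3 + 0.6·11 = 7.8
Firm 1's FOC against E[q₂] yields q₁ = (48 − 2·9 + E[c₂])/3 = (48 − 18 + 7.8)/3 = 12.6.
q₂(low-cost) = 16.2, so P = 48 − (12.6 + 16.2) = 19.2.

19.20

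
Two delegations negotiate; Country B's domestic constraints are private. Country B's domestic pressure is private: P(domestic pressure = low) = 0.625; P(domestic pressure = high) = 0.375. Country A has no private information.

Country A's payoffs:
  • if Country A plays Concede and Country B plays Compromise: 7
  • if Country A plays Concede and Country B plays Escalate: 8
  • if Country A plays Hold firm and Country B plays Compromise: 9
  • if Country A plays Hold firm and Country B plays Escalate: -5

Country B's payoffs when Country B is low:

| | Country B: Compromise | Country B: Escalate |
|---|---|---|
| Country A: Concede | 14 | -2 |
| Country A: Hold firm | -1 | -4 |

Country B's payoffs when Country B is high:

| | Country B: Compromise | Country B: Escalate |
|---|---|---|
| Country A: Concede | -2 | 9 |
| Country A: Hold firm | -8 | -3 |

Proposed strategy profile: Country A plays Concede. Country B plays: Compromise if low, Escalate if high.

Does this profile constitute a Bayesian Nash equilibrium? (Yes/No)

Country A plays Concede: E[Concede] = 0.625·(7) + 0.375·(8) = 7.375; E[Hold firm] = 3.75. Best-responding. ✓
Country B (domestic pressure low), facing Concede: Compromise gives 14, Escalate gives -2. Proposed Compromise is best. ✓
Country B (domestic pressure high), facing Concede: Compromise gives -2, Escalate gives 9. Proposed Escalate is best. ✓

Yes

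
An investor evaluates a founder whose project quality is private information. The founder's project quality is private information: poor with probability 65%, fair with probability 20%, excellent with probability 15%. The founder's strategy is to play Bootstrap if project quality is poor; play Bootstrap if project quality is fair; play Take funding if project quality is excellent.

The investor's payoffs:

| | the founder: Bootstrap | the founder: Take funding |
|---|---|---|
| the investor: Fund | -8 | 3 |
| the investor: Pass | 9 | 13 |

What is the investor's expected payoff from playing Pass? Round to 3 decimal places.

9.600

E[Pass] = 0.65·9 + 0.2·9 + 0.15·13 = 5.85 + 1.8 + 1.95 = 9.6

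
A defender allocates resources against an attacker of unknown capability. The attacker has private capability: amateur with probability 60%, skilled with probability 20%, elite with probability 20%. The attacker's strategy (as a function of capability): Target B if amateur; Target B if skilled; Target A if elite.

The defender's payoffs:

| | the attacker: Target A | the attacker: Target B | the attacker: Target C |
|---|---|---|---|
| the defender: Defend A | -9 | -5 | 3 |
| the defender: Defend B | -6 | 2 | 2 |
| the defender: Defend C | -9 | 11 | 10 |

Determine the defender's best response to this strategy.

Defend C

E[Defend A] = 0.6·(-5) + 0.2·(-5) + 0.2·(-9) = -5.8
E[Defend B] = 0.6·(2) + 0.2·(2) + 0.2·(-6) = 0.4
E[Defend C] = 0.6·(11) + 0.2·(11) + 0.2·(-9) = 7
Best response: Defend C (7 is the largest).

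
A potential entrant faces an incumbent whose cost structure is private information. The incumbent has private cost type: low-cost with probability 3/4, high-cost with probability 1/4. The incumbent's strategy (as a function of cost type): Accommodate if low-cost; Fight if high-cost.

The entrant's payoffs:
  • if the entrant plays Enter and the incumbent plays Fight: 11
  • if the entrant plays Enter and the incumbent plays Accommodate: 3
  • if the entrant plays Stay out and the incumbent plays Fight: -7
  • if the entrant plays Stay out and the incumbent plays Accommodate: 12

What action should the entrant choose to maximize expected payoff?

Stay out

Compute the entrant's expected payoff for each action, taking the expectation over the incumbent's type.
E[Enter] = 3/4·(3) + 1/4·(11) = 5
E[Stay out] = 3/4·(12) + 1/4·(-7) = 29/4
Best response: Stay out (29/4 is the largest).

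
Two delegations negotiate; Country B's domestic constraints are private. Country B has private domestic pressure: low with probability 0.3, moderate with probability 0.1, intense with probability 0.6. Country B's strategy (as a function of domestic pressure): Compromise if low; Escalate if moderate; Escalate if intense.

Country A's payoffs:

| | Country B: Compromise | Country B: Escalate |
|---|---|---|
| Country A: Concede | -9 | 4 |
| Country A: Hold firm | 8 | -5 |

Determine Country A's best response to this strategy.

Compute Country A's expected payoff for each action, taking the expectation over Country B's type.
E[Concede] = 0.3·(-9) + 0.1·(4) + 0.6·(4) = 0.1
E[Hold firm] = 0.3·(8) + 0.1·(-5) + 0.6·(-5) = -1.1
Best response: Concede (0.1 is the largest).

Concede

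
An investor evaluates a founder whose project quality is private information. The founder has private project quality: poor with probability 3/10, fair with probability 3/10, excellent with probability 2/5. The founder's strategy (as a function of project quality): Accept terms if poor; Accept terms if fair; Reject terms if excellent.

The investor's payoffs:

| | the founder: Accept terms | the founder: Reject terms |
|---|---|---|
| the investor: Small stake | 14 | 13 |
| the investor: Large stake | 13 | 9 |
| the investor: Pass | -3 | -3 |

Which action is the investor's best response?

Compute the investor's expected payoff for each action, taking the expectation over the founder's type.
E[Small stake] = 3/10·(14) + 3/10·(14) + 2/5·(13) = 68/5
E[Large stake] = 3/10·(13) + 3/10·(13) + 2/5·(9) = 57/5
E[Pass] = 3/10·(-3) + 3/10·(-3) + 2/5·(-3) = -3
Best response: Small stake (68/5 is the largest).

Small stake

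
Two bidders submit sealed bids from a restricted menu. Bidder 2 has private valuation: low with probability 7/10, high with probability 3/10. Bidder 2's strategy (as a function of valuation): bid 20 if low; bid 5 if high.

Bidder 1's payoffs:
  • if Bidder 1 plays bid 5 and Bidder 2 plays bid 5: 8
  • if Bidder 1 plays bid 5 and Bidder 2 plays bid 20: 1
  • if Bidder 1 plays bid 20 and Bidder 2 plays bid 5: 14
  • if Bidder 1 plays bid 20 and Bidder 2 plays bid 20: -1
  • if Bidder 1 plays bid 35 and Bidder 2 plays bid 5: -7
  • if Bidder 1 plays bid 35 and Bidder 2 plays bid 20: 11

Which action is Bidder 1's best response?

bid 35

E[bid 5] = 7/10·(1) + 3/10·(8) = 31/10
E[bid 20] = 7/10·(-1) + 3/10·(14) = 7/2
E[bid 35] = 7/10·(11) + 3/10·(-7) = 28/5
Best response: bid 35 (28/5 is the largest).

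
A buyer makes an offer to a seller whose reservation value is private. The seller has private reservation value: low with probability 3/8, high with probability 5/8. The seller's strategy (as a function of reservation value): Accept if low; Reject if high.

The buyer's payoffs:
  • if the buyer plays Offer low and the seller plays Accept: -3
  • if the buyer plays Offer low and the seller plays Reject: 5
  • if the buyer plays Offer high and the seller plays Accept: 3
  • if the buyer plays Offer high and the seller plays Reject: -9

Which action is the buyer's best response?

E[Offer low] = 3/8·(-3) + 5/8·(5) = 2
E[Offer high] = 3/8·(3) + 5/8·(-9) = -9/2
Best response: Offer low (2 is the largest).

Offer low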